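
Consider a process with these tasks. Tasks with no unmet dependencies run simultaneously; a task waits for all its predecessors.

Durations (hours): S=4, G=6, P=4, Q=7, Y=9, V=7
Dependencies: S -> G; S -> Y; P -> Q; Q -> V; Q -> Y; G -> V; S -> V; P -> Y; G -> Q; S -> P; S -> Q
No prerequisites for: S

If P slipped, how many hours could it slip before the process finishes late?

The longest chain is S→G→Q→Y = 4+6+7+9 = 26; overall finish 26 hours.
P finishes as early as 8 and must finish by 10.
Float = 26 − 24 = 2.

2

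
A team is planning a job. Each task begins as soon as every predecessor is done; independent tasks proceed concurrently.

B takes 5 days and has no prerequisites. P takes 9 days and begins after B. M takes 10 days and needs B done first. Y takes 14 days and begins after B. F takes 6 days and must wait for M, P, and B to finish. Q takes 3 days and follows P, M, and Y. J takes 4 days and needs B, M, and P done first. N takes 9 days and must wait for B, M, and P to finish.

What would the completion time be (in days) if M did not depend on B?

23

Original critical path: B→M→N = 5+10+9 = 24 ⇒ 24 days.
Without B→M, M's earliest start moves from 5 to 0.
The longest chain is now B→P→N = 5+9+9 = 23, so the project takes 23 days.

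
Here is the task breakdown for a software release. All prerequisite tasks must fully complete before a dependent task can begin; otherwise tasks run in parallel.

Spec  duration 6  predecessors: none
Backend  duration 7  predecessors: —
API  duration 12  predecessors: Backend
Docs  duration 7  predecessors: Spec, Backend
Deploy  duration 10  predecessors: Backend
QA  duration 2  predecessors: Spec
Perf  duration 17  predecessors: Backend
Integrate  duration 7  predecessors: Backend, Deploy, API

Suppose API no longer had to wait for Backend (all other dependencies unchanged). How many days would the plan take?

24

Before: longest chain Backend→API→Integrate = 7+12+7 = 26, finish 26.
Without Backend→API, API's earliest start moves from 7 to 0.
The longest chain is now Backend→Deploy→Integrate = 7+10+7 = 24, so the plan takes 24 days.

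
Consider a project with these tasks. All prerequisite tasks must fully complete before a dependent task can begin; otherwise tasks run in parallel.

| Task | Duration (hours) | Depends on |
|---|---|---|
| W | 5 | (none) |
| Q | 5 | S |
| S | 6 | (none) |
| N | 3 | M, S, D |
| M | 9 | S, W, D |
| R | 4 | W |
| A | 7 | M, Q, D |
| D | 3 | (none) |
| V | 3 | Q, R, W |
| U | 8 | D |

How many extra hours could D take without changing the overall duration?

Critical path: S→M→A = 6+9+7 = 22, so the finish is 22 hours.
The longest chain containing D totals 19 hours.
So D can slip 6 − 3 = 3 hours.

3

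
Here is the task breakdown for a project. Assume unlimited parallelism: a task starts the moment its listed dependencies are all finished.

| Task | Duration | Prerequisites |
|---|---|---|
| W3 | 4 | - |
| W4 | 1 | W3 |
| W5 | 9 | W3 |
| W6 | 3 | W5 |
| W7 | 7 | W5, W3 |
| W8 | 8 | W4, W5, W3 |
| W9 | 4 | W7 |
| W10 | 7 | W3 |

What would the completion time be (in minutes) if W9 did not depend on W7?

21

With the dependency in place, W3→W5→W7→W9 = 4+9+7+4 = 24 sets the finish at 24 minutes.
Without W7→W9, W9's earliest start moves from 20 to 0.
New critical path: W3→W5→W8 = 4+9+8 = 21 ⇒ 21 minutes.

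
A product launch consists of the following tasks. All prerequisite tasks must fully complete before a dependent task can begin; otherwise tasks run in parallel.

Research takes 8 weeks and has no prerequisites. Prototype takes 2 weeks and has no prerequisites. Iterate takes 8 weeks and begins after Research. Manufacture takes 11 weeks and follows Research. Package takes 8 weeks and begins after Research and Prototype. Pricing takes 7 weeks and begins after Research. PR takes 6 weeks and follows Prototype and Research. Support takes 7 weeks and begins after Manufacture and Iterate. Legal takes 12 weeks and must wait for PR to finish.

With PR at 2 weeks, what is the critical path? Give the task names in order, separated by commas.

Research, Manufacture, Support

Critical path before the change: Research→PR→Legal = 8+6+12 = 26 giving 26 weeks.
PR is on the critical path; changing it to 2 makes that path 22 weeks.
Now Research→Manufacture→Support = 8+11+7 = 26 is longest, so the finish becomes 26 weeks.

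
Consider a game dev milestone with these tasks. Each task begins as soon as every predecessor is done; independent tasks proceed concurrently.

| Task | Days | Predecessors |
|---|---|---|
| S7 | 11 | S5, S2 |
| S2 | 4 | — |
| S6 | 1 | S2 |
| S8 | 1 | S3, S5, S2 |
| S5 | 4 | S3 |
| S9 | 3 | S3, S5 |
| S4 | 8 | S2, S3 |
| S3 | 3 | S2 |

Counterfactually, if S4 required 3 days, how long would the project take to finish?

Baseline: S2→S3→S5→S7 = 4+3+4+11 = 22 → 22 days.
S4 is off the critical path — its longest chain is 15 days, giving 7 of slack.
The critical path is still S2→S3→S5→S7; finish is now 22 days.

22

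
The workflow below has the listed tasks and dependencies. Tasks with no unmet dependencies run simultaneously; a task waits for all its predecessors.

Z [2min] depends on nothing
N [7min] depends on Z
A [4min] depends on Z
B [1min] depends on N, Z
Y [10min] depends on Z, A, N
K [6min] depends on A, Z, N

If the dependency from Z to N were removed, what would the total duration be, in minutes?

17

Original critical path: Z→N→Y = 2+7+10 = 19 ⇒ 19 minutes.
Without Z→N, N's earliest start moves from 2 to 0.
The longest chain is now N→Y = 7+10 = 17, so the project takes 17 minutes.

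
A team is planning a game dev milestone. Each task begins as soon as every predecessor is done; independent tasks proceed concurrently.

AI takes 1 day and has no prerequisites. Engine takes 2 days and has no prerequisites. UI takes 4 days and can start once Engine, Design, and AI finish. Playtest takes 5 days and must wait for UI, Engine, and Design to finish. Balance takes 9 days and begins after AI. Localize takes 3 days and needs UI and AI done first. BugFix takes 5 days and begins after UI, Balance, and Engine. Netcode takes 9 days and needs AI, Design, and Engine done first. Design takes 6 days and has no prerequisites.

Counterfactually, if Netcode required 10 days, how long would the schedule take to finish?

Baseline: Design→Netcode = 6+9 = 15 → 15 days.
Netcode is on the critical path; changing it to 10 makes that path 16 days.
No other chain overtakes it, so the finish is 16 days.

16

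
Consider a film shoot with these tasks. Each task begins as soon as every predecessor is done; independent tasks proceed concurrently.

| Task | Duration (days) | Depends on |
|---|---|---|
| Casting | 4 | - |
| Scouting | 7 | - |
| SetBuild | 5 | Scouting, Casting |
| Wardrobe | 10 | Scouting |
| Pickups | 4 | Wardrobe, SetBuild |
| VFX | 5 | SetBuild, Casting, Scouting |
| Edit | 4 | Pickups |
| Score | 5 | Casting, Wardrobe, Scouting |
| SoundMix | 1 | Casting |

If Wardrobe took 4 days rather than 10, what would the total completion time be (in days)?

Actual critical path: Scouting→Wardrobe→Pickups→Edit = 7+10+4+4 = 25 ⇒ 25 days.
Since Wardrobe is critical, the -6 change carries straight to that chain (now 19 days).
New critical path: Scouting→SetBuild→Pickups→Edit = 7+5+4+4 = 20 ⇒ 20 days.

20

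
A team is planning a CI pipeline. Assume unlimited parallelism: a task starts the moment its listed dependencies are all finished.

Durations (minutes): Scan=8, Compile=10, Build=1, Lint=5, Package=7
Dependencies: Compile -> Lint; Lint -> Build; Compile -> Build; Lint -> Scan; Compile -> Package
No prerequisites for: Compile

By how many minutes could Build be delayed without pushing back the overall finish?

Compile→Lint→Scan = 10+5+8 = 23 sets the makespan at 23 minutes.
Longest path through Build: 16 minutes (earliest finish 16, latest finish 23).
Float = 23 − 16 = 7.

7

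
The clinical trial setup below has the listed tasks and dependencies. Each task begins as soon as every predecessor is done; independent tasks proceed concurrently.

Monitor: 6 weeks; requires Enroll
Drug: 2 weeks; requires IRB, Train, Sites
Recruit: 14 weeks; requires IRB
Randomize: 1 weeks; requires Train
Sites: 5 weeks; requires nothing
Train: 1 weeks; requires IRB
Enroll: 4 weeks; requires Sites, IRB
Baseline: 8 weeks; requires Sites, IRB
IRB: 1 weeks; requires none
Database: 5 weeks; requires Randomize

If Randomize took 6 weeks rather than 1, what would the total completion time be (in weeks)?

15

The binding path is IRB→Recruit = 1+14 = 15; finish at 15 weeks.
The longest path through Randomize is only 8 weeks, so Randomize has float 7.
No other chain overtakes it, so the finish is 15 weeks.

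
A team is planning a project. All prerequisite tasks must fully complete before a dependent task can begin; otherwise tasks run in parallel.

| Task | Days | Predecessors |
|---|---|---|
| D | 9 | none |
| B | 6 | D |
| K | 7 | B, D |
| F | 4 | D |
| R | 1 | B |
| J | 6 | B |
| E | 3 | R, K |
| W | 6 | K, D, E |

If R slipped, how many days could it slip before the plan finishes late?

Critical path: D→B→K→E→W = 9+6+7+3+6 = 31, so the finish is 31 days.
R finishes as early as 16 and must finish by 22.
Float = 31 − 25 = 6.

6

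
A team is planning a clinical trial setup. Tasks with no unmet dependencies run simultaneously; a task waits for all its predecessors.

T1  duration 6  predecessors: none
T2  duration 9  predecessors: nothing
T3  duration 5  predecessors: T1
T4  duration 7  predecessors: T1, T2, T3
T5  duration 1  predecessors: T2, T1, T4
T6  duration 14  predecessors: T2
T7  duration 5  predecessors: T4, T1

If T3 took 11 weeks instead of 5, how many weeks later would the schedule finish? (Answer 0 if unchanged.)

6

Critical path before the change: T1→T3→T4→T7 = 6+5+7+5 = 23 giving 23 weeks.
T3 lies on that path, so at 11 weeks the path becomes 29 weeks.
The critical path is still T1→T3→T4→T7; finish is now 29 weeks.
Change in finish: 29 − 23 = +6 weeks.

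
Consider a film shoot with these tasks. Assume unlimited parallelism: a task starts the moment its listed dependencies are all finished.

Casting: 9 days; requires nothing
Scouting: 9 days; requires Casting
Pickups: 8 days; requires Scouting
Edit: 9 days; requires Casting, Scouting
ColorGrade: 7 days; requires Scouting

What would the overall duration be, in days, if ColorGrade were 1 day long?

Baseline: Casting→Scouting→Edit = 9+9+9 = 27 → 27 days.
The longest path through ColorGrade is only 25 days, so ColorGrade has float 2.
The critical path is still Casting→Scouting→Edit; finish is now 27 days.

27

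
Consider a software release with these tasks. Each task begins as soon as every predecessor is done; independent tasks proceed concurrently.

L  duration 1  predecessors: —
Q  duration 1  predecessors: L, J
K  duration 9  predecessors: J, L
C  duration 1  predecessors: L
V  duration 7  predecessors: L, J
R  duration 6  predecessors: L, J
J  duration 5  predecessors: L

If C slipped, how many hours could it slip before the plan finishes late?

13

Critical path: L→J→K = 1+5+9 = 15, so the finish is 15 hours.
C finishes as early as 2 and must finish by 15.
Slack of C = 14 − 1 = 13 hours.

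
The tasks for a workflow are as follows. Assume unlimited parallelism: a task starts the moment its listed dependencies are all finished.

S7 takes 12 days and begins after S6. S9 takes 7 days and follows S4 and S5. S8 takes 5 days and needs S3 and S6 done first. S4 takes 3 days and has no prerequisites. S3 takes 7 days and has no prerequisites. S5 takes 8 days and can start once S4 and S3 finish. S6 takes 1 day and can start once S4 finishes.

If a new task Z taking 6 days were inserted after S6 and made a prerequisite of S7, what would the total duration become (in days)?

22

Originally the job takes 22 days.
With Z inserted, S7 now waits for max(S6, Z).
New critical path: S3→S5→S9 = 7+8+7 = 22 ⇒ 22 days.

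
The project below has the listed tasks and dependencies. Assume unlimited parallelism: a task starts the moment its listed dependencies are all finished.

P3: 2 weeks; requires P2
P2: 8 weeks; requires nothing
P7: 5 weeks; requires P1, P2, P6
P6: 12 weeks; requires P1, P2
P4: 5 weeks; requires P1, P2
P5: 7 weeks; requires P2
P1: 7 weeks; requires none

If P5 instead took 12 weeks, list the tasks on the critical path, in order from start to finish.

P2, P6, P7

The binding path is P2→P6→P7 = 8+12+5 = 25; finish at 25 weeks.
P5 is off the critical path — its longest chain is 15 weeks, giving 10 of slack.
No other chain overtakes it, so the finish is 25 weeks.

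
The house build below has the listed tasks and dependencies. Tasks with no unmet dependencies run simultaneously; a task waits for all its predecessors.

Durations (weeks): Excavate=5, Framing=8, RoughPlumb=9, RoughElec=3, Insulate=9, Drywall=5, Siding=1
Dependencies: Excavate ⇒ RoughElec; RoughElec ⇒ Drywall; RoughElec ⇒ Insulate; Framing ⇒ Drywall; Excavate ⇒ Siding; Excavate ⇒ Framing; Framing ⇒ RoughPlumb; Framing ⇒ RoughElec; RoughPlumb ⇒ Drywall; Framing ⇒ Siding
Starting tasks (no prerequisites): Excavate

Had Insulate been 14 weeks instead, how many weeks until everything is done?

30

The binding path is Excavate→Framing→RoughPlumb→Drywall = 5+8+9+5 = 27; finish at 27 weeks.
Insulate is off the critical path — its longest chain is 25 weeks, giving 2 of slack.
Now Excavate→Framing→RoughElec→Insulate = 5+8+3+14 = 30 is longest, so the finish becomes 30 weeks.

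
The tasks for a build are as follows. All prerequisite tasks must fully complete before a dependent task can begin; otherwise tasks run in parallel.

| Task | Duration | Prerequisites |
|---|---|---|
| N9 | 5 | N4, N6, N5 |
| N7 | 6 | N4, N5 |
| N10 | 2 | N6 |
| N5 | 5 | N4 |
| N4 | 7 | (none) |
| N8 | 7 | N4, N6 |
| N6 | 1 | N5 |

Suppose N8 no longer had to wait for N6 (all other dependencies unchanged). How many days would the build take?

Before: longest chain N4→N5→N6→N8 = 7+5+1+7 = 20, finish 20.
Without N6→N8, N8's earliest start moves from 13 to 7.
After: N4→N5→N6→N9 = 7+5+1+5 = 18 → 18 days.

18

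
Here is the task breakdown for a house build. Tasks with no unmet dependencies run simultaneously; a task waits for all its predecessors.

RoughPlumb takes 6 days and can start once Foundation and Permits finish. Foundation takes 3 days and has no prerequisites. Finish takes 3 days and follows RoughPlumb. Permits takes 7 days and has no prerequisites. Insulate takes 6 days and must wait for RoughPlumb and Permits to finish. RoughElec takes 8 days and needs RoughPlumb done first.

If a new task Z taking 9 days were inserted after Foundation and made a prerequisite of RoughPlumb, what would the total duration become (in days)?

26

Originally the project takes 21 days.
With Z inserted, RoughPlumb now waits for max(Foundation, Permits, Z).
New critical path: Foundation→Z→RoughPlumb→RoughElec = 3+9+6+8 = 26 ⇒ 26 days.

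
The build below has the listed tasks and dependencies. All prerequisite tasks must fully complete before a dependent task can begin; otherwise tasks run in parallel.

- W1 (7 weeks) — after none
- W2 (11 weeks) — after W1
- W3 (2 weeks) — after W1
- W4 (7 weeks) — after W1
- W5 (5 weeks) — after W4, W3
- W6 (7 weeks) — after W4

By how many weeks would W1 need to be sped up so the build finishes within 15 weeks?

6

Current finish: 21 weeks; target: 15.
W1 is on every critical path, so each week cut from W1 cuts the finish by one (this holds down to a finish of 15).
Need 21 − 15 = 6 weeks off W1 → W1 becomes 1 week, finish becomes 15.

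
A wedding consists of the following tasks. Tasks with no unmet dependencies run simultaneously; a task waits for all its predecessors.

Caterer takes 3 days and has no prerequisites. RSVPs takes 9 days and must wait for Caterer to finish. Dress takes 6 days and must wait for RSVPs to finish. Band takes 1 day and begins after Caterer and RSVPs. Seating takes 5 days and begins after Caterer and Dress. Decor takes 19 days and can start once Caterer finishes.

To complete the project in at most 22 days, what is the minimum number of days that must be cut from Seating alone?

1

Current finish: 23 days; target: 22.
Seating is on every critical path, so each day cut from Seating cuts the finish by one (this holds down to a finish of 22).
Need 23 − 22 = 1 day off Seating → Seating becomes 4 days, finish becomes 22.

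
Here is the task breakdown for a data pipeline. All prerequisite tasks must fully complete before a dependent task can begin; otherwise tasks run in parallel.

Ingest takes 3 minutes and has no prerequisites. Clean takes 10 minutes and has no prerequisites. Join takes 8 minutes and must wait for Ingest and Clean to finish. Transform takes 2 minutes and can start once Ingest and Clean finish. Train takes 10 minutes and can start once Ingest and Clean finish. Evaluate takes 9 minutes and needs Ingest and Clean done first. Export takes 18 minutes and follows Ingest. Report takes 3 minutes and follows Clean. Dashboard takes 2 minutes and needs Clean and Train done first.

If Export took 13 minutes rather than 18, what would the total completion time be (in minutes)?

Actual critical path: Clean→Train→Dashboard = 10+10+2 = 22 ⇒ 22 minutes.
The longest path through Export is only 21 minutes, so Export has float 1.
The critical path is still Clean→Train→Dashboard; finish is now 22 minutes.

22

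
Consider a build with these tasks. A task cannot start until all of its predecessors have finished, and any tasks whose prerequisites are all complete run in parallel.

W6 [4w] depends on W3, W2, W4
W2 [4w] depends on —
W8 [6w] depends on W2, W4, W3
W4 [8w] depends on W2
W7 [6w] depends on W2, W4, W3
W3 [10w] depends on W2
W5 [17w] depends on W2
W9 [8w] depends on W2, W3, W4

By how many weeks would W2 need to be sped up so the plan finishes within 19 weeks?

3

Current finish: 22 weeks; target: 19.
W2 is on every critical path, so each week cut from W2 cuts the finish by one (this holds down to a finish of 19).
Need 22 − 19 = 3 weeks off W2 → W2 becomes 1 week, finish becomes 19.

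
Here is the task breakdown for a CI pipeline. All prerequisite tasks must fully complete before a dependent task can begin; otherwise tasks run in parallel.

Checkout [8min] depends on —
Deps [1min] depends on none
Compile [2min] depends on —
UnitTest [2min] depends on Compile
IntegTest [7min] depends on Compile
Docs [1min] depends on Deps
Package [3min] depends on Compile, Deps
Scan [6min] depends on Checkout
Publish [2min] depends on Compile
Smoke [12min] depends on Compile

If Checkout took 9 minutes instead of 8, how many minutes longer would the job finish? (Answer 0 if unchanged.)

The binding path is Checkout→Scan = 8+6 = 14; finish at 14 minutes.
Since Checkout is critical, the +1 change carries straight to that chain (now 15 minutes).
No other chain overtakes it, so the finish is 15 minutes.
Change in finish: 15 − 14 = +1 minutes.

1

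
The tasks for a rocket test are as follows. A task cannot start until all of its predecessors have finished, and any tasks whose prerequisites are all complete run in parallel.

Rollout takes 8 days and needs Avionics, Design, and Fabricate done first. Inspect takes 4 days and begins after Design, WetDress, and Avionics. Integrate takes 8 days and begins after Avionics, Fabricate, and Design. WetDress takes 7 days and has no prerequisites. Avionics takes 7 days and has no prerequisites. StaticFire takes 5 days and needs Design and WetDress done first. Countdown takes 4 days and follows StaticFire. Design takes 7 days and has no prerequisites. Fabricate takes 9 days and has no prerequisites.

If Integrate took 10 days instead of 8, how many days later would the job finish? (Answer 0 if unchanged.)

2

Critical path before the change: Fabricate→Integrate = 9+8 = 17 giving 17 days.
Integrate lies on that path, so at 10 days the path becomes 19 days.
That remains the longest chain; total 19 days.
Change in finish: 19 − 17 = +2 days.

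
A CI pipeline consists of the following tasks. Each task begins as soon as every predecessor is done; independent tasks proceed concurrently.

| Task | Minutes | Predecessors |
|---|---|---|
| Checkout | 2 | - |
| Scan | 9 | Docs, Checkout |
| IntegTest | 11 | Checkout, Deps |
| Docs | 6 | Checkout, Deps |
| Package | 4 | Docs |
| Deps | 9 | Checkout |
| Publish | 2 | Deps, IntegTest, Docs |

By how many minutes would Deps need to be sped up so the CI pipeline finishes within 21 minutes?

Current finish: 26 minutes; target: 21.
Deps is on every critical path, so each minute cut from Deps cuts the finish by one (this holds down to a finish of 18).
Need 26 − 21 = 5 minutes off Deps → Deps becomes 4 minutes, finish becomes 21.

5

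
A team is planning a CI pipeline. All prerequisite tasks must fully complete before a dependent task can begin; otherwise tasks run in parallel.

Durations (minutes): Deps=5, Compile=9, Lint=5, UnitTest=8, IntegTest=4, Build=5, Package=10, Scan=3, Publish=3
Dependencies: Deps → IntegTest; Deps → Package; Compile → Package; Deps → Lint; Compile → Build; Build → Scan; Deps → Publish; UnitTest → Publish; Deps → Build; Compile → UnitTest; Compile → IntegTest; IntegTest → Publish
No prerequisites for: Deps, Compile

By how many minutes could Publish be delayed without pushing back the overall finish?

0

Critical path: Compile→UnitTest→Publish = 9+8+3 = 20, so the finish is 20 minutes.
The longest chain containing Publish totals 20 minutes.
Slack of Publish = 17 − 17 = 0 minutes.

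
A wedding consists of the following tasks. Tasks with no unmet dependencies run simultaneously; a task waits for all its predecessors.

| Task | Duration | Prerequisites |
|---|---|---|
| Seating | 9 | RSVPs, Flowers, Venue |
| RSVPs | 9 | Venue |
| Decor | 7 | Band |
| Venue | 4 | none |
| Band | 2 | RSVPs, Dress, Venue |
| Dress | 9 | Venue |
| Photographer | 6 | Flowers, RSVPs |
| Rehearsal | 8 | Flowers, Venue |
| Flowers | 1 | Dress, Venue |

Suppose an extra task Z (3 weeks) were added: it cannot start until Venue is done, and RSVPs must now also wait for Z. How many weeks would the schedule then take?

Originally the schedule takes 23 weeks.
With Z inserted, RSVPs now waits for max(Venue, Z).
New critical path: Venue→Z→RSVPs→Band→Decor = 4+3+9+2+7 = 25 ⇒ 25 weeks.

25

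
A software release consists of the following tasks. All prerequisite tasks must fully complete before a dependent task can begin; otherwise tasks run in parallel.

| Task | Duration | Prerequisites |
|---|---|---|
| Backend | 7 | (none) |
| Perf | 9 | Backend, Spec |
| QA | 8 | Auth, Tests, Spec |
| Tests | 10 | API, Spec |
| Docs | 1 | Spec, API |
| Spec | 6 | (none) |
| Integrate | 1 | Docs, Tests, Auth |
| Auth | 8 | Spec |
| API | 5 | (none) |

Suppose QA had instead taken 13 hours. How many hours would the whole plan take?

As given, the longest chain is Spec→Tests→QA = 6+10+8 = 24, so the finish is 24 hours.
QA is on the critical path; changing it to 13 makes that path 29 hours.
That remains the longest chain; total 29 hours.

29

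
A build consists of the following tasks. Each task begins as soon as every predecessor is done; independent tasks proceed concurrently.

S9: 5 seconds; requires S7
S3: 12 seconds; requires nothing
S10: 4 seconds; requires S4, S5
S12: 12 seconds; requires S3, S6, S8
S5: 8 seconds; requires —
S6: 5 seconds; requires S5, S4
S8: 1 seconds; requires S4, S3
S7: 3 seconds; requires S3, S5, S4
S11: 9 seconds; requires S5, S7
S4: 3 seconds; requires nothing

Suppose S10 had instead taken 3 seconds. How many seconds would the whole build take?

As given, the longest chain is S3→S8→S12 = 12+1+12 = 25, so the finish is 25 seconds.
S10 is off the critical path — its longest chain is 12 seconds, giving 13 of slack.
That remains the longest chain; total 25 seconds.

25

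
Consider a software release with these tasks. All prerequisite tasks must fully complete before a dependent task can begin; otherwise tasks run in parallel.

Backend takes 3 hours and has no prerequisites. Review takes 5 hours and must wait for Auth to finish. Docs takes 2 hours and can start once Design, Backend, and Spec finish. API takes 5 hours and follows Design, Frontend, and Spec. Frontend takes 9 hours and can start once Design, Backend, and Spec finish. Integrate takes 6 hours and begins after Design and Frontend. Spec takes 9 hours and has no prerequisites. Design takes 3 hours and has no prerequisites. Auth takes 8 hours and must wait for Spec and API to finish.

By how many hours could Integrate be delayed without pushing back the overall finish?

12

Critical path: Spec→Frontend→API→Auth→Review = 9+9+5+8+5 = 36, so the finish is 36 hours.
Longest path through Integrate: 24 hours (earliest finish 24, latest finish 36).
So Integrate can slip 36 − 24 = 12 hours.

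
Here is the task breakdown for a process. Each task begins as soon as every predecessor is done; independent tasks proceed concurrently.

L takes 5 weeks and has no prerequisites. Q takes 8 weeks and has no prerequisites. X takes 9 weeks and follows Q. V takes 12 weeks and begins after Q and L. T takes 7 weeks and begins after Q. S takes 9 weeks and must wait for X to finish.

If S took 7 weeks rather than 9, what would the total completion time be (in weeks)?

Actual critical path: Q→X→S = 8+9+9 = 26 ⇒ 26 weeks.
S lies on that path, so at 7 weeks the path becomes 24 weeks.
No other chain overtakes it, so the finish is 24 weeks.

24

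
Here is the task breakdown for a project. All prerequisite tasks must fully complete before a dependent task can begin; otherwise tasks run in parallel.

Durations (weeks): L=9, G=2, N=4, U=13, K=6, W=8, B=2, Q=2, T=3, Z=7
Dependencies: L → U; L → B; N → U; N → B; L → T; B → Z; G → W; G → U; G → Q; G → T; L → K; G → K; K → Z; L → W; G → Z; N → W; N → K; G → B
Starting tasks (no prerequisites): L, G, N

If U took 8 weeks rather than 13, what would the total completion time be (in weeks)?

22

Baseline: L→U = 9+13 = 22 → 22 weeks.
Since U is critical, the -5 change carries straight to that chain (now 17 weeks).
New critical path: L→K→Z = 9+6+7 = 22 ⇒ 22 weeks.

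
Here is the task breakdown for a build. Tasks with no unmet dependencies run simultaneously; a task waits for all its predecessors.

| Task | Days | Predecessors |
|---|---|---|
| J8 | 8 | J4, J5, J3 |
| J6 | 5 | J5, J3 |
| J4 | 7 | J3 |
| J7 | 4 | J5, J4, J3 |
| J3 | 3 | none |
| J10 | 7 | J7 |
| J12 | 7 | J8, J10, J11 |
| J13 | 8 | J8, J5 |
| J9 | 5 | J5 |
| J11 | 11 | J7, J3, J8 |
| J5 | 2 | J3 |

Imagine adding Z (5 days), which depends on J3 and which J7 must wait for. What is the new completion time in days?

36

Originally the job takes 36 days.
With Z inserted, J7 now waits for max(J5, J4, J3, Z).
New critical path: J3→J4→J8→J11→J12 = 3+7+8+11+7 = 36 ⇒ 36 days.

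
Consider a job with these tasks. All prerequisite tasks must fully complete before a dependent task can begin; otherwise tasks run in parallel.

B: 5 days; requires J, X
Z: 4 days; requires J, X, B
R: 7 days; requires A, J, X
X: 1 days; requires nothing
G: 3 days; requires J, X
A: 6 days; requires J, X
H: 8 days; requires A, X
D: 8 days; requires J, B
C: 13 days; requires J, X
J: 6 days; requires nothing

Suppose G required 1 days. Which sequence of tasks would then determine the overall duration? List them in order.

J, A, H

Actual critical path: J→A→H = 6+6+8 = 20 ⇒ 20 days.
G has 11 days of float (longest path through it is 9).
No other chain overtakes it, so the finish is 20 days.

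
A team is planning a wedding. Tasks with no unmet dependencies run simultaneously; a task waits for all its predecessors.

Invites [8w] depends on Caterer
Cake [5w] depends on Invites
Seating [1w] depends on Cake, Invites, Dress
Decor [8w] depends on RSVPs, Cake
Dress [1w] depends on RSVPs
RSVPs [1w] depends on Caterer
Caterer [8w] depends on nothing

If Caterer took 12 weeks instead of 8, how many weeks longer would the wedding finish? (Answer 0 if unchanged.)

4

Critical path before the change: Caterer→Invites→Cake→Decor = 8+8+5+8 = 29 giving 29 weeks.
Since Caterer is critical, the +4 change carries straight to that chain (now 33 weeks).
That remains the longest chain; total 33 weeks.
Change in finish: 33 − 29 = +4 weeks.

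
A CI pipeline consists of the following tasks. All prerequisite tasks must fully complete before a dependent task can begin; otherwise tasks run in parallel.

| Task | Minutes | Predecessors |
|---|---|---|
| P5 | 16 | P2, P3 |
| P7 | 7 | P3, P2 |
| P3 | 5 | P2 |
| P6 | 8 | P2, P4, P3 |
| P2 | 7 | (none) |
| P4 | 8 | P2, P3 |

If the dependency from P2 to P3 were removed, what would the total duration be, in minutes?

23

With the dependency in place, P2→P3→P4→P6 = 7+5+8+8 = 28 sets the finish at 28 minutes.
Without P2→P3, P3's earliest start moves from 7 to 0.
The longest chain is now P2→P4→P6 = 7+8+8 = 23, so the schedule takes 23 minutes.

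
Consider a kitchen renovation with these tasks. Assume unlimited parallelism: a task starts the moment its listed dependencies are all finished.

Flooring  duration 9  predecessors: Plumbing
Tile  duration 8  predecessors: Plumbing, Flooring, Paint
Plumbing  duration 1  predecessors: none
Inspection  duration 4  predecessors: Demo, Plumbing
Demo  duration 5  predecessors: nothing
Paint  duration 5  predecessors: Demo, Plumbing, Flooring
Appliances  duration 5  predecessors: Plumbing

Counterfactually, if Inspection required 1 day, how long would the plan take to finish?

23

Critical path before the change: Plumbing→Flooring→Paint→Tile = 1+9+5+8 = 23 giving 23 days.
Inspection is off the critical path — its longest chain is 9 days, giving 14 of slack.
The critical path is still Plumbing→Flooring→Paint→Tile; finish is now 23 days.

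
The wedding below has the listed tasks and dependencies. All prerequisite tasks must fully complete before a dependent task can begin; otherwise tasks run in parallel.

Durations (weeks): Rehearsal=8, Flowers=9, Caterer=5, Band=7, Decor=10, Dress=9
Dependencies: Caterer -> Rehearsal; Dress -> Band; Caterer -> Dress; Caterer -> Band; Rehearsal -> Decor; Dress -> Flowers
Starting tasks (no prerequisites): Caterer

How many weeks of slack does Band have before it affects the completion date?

2

Critical path: Caterer→Dress→Flowers = 5+9+9 = 23, so the finish is 23 weeks.
The longest chain containing Band totals 21 weeks.
Float = 23 − 21 = 2.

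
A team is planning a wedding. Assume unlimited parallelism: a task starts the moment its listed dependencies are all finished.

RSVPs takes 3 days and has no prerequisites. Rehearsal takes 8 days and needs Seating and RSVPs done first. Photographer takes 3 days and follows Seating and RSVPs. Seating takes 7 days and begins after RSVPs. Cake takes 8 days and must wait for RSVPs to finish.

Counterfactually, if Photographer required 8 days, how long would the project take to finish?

Critical path before the change: RSVPs→Seating→Rehearsal = 3+7+8 = 18 giving 18 days.
Photographer has 5 days of float (longest path through it is 13).
New critical path: RSVPs→Seating→Photographer = 3+7+8 = 18 ⇒ 18 days.

18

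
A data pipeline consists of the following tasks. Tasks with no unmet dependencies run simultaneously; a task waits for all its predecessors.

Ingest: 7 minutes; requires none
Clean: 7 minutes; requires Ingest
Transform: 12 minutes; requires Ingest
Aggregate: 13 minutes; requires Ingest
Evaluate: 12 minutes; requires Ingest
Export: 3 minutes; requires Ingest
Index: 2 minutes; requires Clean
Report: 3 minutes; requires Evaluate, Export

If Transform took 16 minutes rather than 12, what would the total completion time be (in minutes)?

23

Actual critical path: Ingest→Evaluate→Report = 7+12+3 = 22 ⇒ 22 minutes.
The longest path through Transform is only 19 minutes, so Transform has float 3.
Now Ingest→Transform = 7+16 = 23 is longest, so the finish becomes 23 minutes.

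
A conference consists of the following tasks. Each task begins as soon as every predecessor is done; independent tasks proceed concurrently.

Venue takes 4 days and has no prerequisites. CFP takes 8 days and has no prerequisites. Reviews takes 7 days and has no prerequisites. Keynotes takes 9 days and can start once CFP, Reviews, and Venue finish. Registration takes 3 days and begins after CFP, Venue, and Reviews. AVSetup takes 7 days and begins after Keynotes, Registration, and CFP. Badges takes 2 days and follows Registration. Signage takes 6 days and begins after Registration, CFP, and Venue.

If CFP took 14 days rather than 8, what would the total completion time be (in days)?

Actual critical path: CFP→Keynotes→AVSetup = 8+9+7 = 24 ⇒ 24 days.
Since CFP is critical, the +6 change carries straight to that chain (now 30 days).
That remains the longest chain; total 30 days.

30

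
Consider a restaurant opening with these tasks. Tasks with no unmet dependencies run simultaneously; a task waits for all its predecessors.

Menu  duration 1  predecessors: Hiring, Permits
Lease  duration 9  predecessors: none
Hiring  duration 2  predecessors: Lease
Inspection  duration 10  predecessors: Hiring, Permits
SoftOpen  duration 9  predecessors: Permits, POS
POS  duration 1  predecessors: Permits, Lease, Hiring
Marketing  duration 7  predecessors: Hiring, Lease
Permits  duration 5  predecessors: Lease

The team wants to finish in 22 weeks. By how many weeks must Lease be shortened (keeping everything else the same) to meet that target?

Current finish: 24 weeks; target: 22.
Lease is on every critical path, so each week cut from Lease cuts the finish by one (this holds down to a finish of 16).
Need 24 − 22 = 2 weeks off Lease → Lease becomes 7 weeks, finish becomes 22.

2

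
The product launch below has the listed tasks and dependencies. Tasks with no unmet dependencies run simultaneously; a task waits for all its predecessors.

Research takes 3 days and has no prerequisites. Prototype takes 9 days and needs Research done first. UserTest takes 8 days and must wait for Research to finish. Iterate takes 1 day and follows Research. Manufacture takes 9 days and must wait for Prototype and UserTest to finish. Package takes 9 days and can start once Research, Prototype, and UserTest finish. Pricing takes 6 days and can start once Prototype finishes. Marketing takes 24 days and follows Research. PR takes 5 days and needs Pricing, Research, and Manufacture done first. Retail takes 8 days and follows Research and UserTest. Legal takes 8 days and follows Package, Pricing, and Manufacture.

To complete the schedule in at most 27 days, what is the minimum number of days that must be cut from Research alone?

2

Current finish: 29 days; target: 27.
Research is on every critical path, so each day cut from Research cuts the finish by one (this holds down to a finish of 27).
Need 29 − 27 = 2 days off Research → Research becomes 1 day, finish becomes 27.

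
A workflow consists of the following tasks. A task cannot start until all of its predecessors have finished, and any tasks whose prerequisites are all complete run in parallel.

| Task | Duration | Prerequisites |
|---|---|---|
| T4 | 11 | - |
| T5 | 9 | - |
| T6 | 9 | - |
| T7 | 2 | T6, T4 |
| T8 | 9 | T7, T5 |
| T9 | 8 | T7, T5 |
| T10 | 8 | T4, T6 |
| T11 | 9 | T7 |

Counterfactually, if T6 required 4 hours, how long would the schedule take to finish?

Actual critical path: T4→T7→T8 = 11+2+9 = 22 ⇒ 22 hours.
T6 is off the critical path — its longest chain is 20 hours, giving 2 of slack.
No other chain overtakes it, so the finish is 22 hours.

22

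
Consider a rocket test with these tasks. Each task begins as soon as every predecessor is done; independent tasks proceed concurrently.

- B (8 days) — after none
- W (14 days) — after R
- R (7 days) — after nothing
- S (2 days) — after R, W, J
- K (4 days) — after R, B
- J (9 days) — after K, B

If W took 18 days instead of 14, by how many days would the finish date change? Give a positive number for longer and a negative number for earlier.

4

The binding path is R→W→S = 7+14+2 = 23; finish at 23 days.
W is on the critical path; changing it to 18 makes that path 27 days.
That remains the longest chain; total 27 days.
Change in finish: 27 − 23 = +4 days.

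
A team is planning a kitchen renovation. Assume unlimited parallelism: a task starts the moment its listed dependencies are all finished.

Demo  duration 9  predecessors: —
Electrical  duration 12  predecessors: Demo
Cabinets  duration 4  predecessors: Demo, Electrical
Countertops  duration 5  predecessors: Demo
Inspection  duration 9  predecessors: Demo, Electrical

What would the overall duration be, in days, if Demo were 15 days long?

Critical path before the change: Demo→Electrical→Inspection = 9+12+9 = 30 giving 30 days.
Demo is on the critical path; changing it to 15 makes that path 36 days.
The critical path is still Demo→Electrical→Inspection; finish is now 36 days.

36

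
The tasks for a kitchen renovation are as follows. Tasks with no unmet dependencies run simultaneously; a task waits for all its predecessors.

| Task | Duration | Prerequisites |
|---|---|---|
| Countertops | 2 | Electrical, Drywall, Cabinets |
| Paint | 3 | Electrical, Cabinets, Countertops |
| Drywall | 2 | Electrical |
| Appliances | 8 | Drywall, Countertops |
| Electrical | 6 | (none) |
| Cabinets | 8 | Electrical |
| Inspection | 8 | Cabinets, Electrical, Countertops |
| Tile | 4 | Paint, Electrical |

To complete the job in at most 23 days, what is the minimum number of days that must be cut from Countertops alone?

1

Current finish: 24 days; target: 23.
Countertops is on every critical path, so each day cut from Countertops cuts the finish by one (this holds down to a finish of 23).
Need 24 − 23 = 1 day off Countertops → Countertops becomes 1 day, finish becomes 23.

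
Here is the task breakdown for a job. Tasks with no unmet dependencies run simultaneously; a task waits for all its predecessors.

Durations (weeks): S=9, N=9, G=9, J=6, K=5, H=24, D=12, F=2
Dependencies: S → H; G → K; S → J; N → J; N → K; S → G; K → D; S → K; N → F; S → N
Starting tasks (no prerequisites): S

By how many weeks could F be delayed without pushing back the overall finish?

15

S→N→K→D = 9+9+5+12 = 35 sets the makespan at 35 weeks.
Longest path through F: 20 weeks (earliest finish 20, latest finish 35).
Slack of F = 33 − 18 = 15 weeks.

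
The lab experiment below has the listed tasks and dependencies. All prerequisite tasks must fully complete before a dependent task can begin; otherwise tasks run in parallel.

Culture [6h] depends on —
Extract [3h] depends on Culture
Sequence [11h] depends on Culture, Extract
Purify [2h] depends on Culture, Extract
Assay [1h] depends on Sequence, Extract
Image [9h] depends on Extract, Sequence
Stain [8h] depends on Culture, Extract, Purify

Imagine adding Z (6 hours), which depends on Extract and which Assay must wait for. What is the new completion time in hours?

Originally the project takes 29 hours.
With Z inserted, Assay now waits for max(Sequence, Extract, Z).
New critical path: Culture→Extract→Sequence→Image = 6+3+11+9 = 29 ⇒ 29 hours.

29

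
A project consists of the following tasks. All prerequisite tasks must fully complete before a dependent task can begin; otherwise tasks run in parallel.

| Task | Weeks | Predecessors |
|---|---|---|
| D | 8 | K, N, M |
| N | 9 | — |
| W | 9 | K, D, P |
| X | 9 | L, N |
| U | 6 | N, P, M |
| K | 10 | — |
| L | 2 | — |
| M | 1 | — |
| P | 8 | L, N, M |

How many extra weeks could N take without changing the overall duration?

Critical path: K→D→W = 10+8+9 = 27, so the finish is 27 weeks.
Longest path through N: 26 weeks (earliest finish 9, latest finish 10).
Float = 27 − 26 = 1.

1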